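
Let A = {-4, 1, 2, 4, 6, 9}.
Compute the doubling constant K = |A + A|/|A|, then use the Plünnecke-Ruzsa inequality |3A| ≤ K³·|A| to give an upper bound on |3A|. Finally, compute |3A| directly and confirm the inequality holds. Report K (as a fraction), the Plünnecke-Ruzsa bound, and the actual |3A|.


|A| = 6.
Step 1: Compute A + A by enumerating all 36 pairs.
A + A = {-8, -3, -2, 0, 2, 3, 4, 5, 6, 7, 8, 10, 11, 12, 13, 15, 18}, so |A + A| = 17.
Step 2: Doubling constant K = |A + A|/|A| = 17/6 = 17/6 ≈ 2.8333.
Step 3: Plünnecke-Ruzsa gives |3A| ≤ K³·|A| = (2.8333)³ · 6 ≈ 136.4722.
Step 4: Compute 3A = A + A + A directly by enumerating all triples (a,b,c) ∈ A³; |3A| = 31.
Step 5: Check 31 ≤ 136.4722? Yes ✓.

K = 17/6, Plünnecke-Ruzsa bound K³|A| ≈ 136.4722, |3A| = 31, inequality holds.


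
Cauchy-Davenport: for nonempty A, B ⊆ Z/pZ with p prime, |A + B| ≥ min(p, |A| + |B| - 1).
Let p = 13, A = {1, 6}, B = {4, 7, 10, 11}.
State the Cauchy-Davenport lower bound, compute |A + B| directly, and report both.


Cauchy-Davenport: |A + B| ≥ min(p, |A| + |B| - 1) for A, B nonempty in Z/pZ.
|A| = 2, |B| = 4, p = 13.
CD lower bound = min(13, 2 + 4 - 1) = min(13, 5) = 5.
Compute A + B mod 13 directly:
a = 1: 1+4=5, 1+7=8, 1+10=11, 1+11=12
a = 6: 6+4=10, 6+7=0, 6+10=3, 6+11=4
A + B = {0, 3, 4, 5, 8, 10, 11, 12}, so |A + B| = 8.
Verify: 8 ≥ 5? Yes ✓.

CD lower bound = 5, actual |A + B| = 8.


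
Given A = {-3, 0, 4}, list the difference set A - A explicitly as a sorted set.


A - A = {a - a' : a, a' ∈ A}.
Compute a - a' for each ordered pair (a, a'):
a = -3: -3--3=0, -3-0=-3, -3-4=-7
a = 0: 0--3=3, 0-0=0, 0-4=-4
a = 4: 4--3=7, 4-0=4, 4-4=0
Collecting distinct values (and noting 0 appears from a-a):
A - A = {-7, -4, -3, 0, 3, 4, 7}
|A - A| = 7

A - A = {-7, -4, -3, 0, 3, 4, 7}


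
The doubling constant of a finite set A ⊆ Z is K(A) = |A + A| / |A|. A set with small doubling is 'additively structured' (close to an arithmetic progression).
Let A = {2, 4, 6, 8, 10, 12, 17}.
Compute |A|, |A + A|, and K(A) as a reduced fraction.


|A| = 7.
Compute A + A by enumerating all 49 pairs.
A + A = {4, 6, 8, 10, 12, 14, 16, 18, 19, 20, 21, 22, 23, 24, 25, 27, 29, 34}, so |A + A| = 18.
K = |A + A| / |A| = 18/7 (already in lowest terms) ≈ 2.5714.
Reference: AP of size 7 gives K = 13/7 ≈ 1.8571; a fully generic set of size 7 gives K ≈ 4.0000.

|A| = 7, |A + A| = 18, K = 18/7.


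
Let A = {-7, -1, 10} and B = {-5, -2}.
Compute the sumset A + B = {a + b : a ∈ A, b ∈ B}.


A + B = {a + b : a ∈ A, b ∈ B}.
Enumerate all |A|·|B| = 3·2 = 6 pairs (a, b) and collect distinct sums.
a = -7: -7+-5=-12, -7+-2=-9
a = -1: -1+-5=-6, -1+-2=-3
a = 10: 10+-5=5, 10+-2=8
Collecting distinct sums: A + B = {-12, -9, -6, -3, 5, 8}
|A + B| = 6

A + B = {-12, -9, -6, -3, 5, 8}


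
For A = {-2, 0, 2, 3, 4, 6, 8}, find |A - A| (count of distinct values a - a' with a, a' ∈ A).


A - A = {a - a' : a, a' ∈ A}; |A| = 7.
Bounds: 2|A|-1 ≤ |A - A| ≤ |A|² - |A| + 1, i.e. 13 ≤ |A - A| ≤ 43.
Note: 0 ∈ A - A always (from a - a). The set is symmetric: if d ∈ A - A then -d ∈ A - A.
Enumerate nonzero differences d = a - a' with a > a' (then include -d):
Positive differences: {1, 2, 3, 4, 5, 6, 8, 10}
Full difference set: {0} ∪ (positive diffs) ∪ (negative diffs).
|A - A| = 1 + 2·8 = 17 (matches direct enumeration: 17).

|A - A| = 17


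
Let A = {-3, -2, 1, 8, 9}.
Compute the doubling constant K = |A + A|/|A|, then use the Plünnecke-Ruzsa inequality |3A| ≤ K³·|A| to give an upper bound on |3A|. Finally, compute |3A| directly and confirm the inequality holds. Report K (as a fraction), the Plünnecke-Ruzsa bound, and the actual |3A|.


|A| = 5.
Step 1: Compute A + A by enumerating all 25 pairs.
A + A = {-6, -5, -4, -2, -1, 2, 5, 6, 7, 9, 10, 16, 17, 18}, so |A + A| = 14.
Step 2: Doubling constant K = |A + A|/|A| = 14/5 = 14/5 ≈ 2.8000.
Step 3: Plünnecke-Ruzsa gives |3A| ≤ K³·|A| = (2.8000)³ · 5 ≈ 109.7600.
Step 4: Compute 3A = A + A + A directly by enumerating all triples (a,b,c) ∈ A³; |3A| = 29.
Step 5: Check 29 ≤ 109.7600? Yes ✓.

K = 14/5, Plünnecke-Ruzsa bound K³|A| ≈ 109.7600, |3A| = 29, inequality holds.


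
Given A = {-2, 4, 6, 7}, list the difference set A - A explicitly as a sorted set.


A - A = {a - a' : a, a' ∈ A}.
Compute a - a' for each ordered pair (a, a'):
a = -2: -2--2=0, -2-4=-6, -2-6=-8, -2-7=-9
a = 4: 4--2=6, 4-4=0, 4-6=-2, 4-7=-3
a = 6: 6--2=8, 6-4=2, 6-6=0, 6-7=-1
a = 7: 7--2=9, 7-4=3, 7-6=1, 7-7=0
Collecting distinct values (and noting 0 appears from a-a):
A - A = {-9, -8, -6, -3, -2, -1, 0, 1, 2, 3, 6, 8, 9}
|A - A| = 13

A - A = {-9, -8, -6, -3, -2, -1, 0, 1, 2, 3, 6, 8, 9}


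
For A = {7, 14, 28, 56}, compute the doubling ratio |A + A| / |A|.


|A| = 4.
Compute A + A by enumerating all 16 pairs.
A + A = {14, 21, 28, 35, 42, 56, 63, 70, 84, 112}, so |A + A| = 10.
K = |A + A| / |A| = 10/4 = 5/2 ≈ 2.5000.
Reference: AP of size 4 gives K = 7/4 ≈ 1.7500; a fully generic set of size 4 gives K ≈ 2.5000.

|A| = 4, |A + A| = 10, K = 10/4 = 5/2.


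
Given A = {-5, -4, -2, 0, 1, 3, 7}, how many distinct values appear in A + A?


A + A = {a + a' : a, a' ∈ A}; |A| = 7.
General bounds: 2|A| - 1 ≤ |A + A| ≤ |A|(|A|+1)/2, i.e. 13 ≤ |A + A| ≤ 28.
Lower bound 2|A|-1 is attained iff A is an arithmetic progression.
Enumerate sums a + a' for a ≤ a' (symmetric, so this suffices):
a = -5: -5+-5=-10, -5+-4=-9, -5+-2=-7, -5+0=-5, -5+1=-4, -5+3=-2, -5+7=2
a = -4: -4+-4=-8, -4+-2=-6, -4+0=-4, -4+1=-3, -4+3=-1, -4+7=3
a = -2: -2+-2=-4, -2+0=-2, -2+1=-1, -2+3=1, -2+7=5
a = 0: 0+0=0, 0+1=1, 0+3=3, 0+7=7
a = 1: 1+1=2, 1+3=4, 1+7=8
a = 3: 3+3=6, 3+7=10
a = 7: 7+7=14
Distinct sums: {-10, -9, -8, -7, -6, -5, -4, -3, -2, -1, 0, 1, 2, 3, 4, 5, 6, 7, 8, 10, 14}
|A + A| = 21

|A + A| = 21


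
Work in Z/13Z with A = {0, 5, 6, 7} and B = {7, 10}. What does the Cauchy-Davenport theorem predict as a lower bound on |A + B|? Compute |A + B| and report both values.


Cauchy-Davenport: |A + B| ≥ min(p, |A| + |B| - 1) for A, B nonempty in Z/pZ.
|A| = 4, |B| = 2, p = 13.
CD lower bound = min(13, 4 + 2 - 1) = min(13, 5) = 5.
Compute A + B mod 13 directly:
a = 0: 0+7=7, 0+10=10
a = 5: 5+7=12, 5+10=2
a = 6: 6+7=0, 6+10=3
a = 7: 7+7=1, 7+10=4
A + B = {0, 1, 2, 3, 4, 7, 10, 12}, so |A + B| = 8.
Verify: 8 ≥ 5? Yes ✓.

CD lower bound = 5, actual |A + B| = 8.


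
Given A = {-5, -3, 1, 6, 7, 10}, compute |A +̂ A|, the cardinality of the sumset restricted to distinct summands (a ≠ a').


Restricted sumset: A +̂ A = {a + a' : a ∈ A, a' ∈ A, a ≠ a'}.
Equivalently, take A + A and drop any sum 2a that is achievable ONLY as a + a for a ∈ A (i.e. sums representable only with equal summands).
Enumerate pairs (a, a') with a < a' (symmetric, so each unordered pair gives one sum; this covers all a ≠ a'):
  -5 + -3 = -8
  -5 + 1 = -4
  -5 + 6 = 1
  -5 + 7 = 2
  -5 + 10 = 5
  -3 + 1 = -2
  -3 + 6 = 3
  -3 + 7 = 4
  -3 + 10 = 7
  1 + 6 = 7
  1 + 7 = 8
  1 + 10 = 11
  6 + 7 = 13
  6 + 10 = 16
  7 + 10 = 17
Collected distinct sums: {-8, -4, -2, 1, 2, 3, 4, 5, 7, 8, 11, 13, 16, 17}
|A +̂ A| = 14
(Reference bound: |A +̂ A| ≥ 2|A| - 3 for |A| ≥ 2, with |A| = 6 giving ≥ 9.)

|A +̂ A| = 14


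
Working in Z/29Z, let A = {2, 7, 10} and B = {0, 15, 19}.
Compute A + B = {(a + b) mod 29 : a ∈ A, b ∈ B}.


Work in Z/29Z: reduce every sum a + b modulo 29.
Enumerate all 9 pairs:
a = 2: 2+0=2, 2+15=17, 2+19=21
a = 7: 7+0=7, 7+15=22, 7+19=26
a = 10: 10+0=10, 10+15=25, 10+19=0
Distinct residues collected: {0, 2, 7, 10, 17, 21, 22, 25, 26}
|A + B| = 9 (out of 29 total residues).

A + B = {0, 2, 7, 10, 17, 21, 22, 25, 26}


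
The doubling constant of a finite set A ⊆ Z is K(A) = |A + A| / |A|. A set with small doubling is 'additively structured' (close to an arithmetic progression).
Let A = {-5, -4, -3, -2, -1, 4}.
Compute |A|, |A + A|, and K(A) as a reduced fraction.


|A| = 6.
Compute A + A by enumerating all 36 pairs.
A + A = {-10, -9, -8, -7, -6, -5, -4, -3, -2, -1, 0, 1, 2, 3, 8}, so |A + A| = 15.
K = |A + A| / |A| = 15/6 = 5/2 ≈ 2.5000.
Reference: AP of size 6 gives K = 11/6 ≈ 1.8333; a fully generic set of size 6 gives K ≈ 3.5000.

|A| = 6, |A + A| = 15, K = 15/6 = 5/2.


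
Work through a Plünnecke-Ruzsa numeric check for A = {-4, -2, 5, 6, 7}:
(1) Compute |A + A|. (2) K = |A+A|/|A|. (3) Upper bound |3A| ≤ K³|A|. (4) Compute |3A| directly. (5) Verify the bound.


|A| = 5.
Step 1: Compute A + A by enumerating all 25 pairs.
A + A = {-8, -6, -4, 1, 2, 3, 4, 5, 10, 11, 12, 13, 14}, so |A + A| = 13.
Step 2: Doubling constant K = |A + A|/|A| = 13/5 = 13/5 ≈ 2.6000.
Step 3: Plünnecke-Ruzsa gives |3A| ≤ K³·|A| = (2.6000)³ · 5 ≈ 87.8800.
Step 4: Compute 3A = A + A + A directly by enumerating all triples (a,b,c) ∈ A³; |3A| = 25.
Step 5: Check 25 ≤ 87.8800? Yes ✓.

K = 13/5, Plünnecke-Ruzsa bound K³|A| ≈ 87.8800, |3A| = 25, inequality holds.


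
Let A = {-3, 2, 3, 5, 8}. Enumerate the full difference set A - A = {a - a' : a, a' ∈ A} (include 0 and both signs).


A - A = {a - a' : a, a' ∈ A}.
Compute a - a' for each ordered pair (a, a'):
a = -3: -3--3=0, -3-2=-5, -3-3=-6, -3-5=-8, -3-8=-11
a = 2: 2--3=5, 2-2=0, 2-3=-1, 2-5=-3, 2-8=-6
a = 3: 3--3=6, 3-2=1, 3-3=0, 3-5=-2, 3-8=-5
a = 5: 5--3=8, 5-2=3, 5-3=2, 5-5=0, 5-8=-3
a = 8: 8--3=11, 8-2=6, 8-3=5, 8-5=3, 8-8=0
Collecting distinct values (and noting 0 appears from a-a):
A - A = {-11, -8, -6, -5, -3, -2, -1, 0, 1, 2, 3, 5, 6, 8, 11}
|A - A| = 15

A - A = {-11, -8, -6, -5, -3, -2, -1, 0, 1, 2, 3, 5, 6, 8, 11}


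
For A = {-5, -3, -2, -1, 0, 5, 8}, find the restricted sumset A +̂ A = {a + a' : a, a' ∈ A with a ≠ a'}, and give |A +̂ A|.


Restricted sumset: A +̂ A = {a + a' : a ∈ A, a' ∈ A, a ≠ a'}.
Equivalently, take A + A and drop any sum 2a that is achievable ONLY as a + a for a ∈ A (i.e. sums representable only with equal summands).
Enumerate pairs (a, a') with a < a' (symmetric, so each unordered pair gives one sum; this covers all a ≠ a'):
  -5 + -3 = -8
  -5 + -2 = -7
  -5 + -1 = -6
  -5 + 0 = -5
  -5 + 5 = 0
  -5 + 8 = 3
  -3 + -2 = -5
  -3 + -1 = -4
  -3 + 0 = -3
  -3 + 5 = 2
  -3 + 8 = 5
  -2 + -1 = -3
  -2 + 0 = -2
  -2 + 5 = 3
  -2 + 8 = 6
  -1 + 0 = -1
  -1 + 5 = 4
  -1 + 8 = 7
  0 + 5 = 5
  0 + 8 = 8
  5 + 8 = 13
Collected distinct sums: {-8, -7, -6, -5, -4, -3, -2, -1, 0, 2, 3, 4, 5, 6, 7, 8, 13}
|A +̂ A| = 17
(Reference bound: |A +̂ A| ≥ 2|A| - 3 for |A| ≥ 2, with |A| = 7 giving ≥ 11.)

|A +̂ A| = 17


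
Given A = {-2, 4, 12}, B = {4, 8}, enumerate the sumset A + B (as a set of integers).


A + B = {a + b : a ∈ A, b ∈ B}.
Enumerate all |A|·|B| = 3·2 = 6 pairs (a, b) and collect distinct sums.
a = -2: -2+4=2, -2+8=6
a = 4: 4+4=8, 4+8=12
a = 12: 12+4=16, 12+8=20
Collecting distinct sums: A + B = {2, 6, 8, 12, 16, 20}
|A + B| = 6

A + B = {2, 6, 8, 12, 16, 20}


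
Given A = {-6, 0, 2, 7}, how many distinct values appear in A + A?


A + A = {a + a' : a, a' ∈ A}; |A| = 4.
General bounds: 2|A| - 1 ≤ |A + A| ≤ |A|(|A|+1)/2, i.e. 7 ≤ |A + A| ≤ 10.
Lower bound 2|A|-1 is attained iff A is an arithmetic progression.
Enumerate sums a + a' for a ≤ a' (symmetric, so this suffices):
a = -6: -6+-6=-12, -6+0=-6, -6+2=-4, -6+7=1
a = 0: 0+0=0, 0+2=2, 0+7=7
a = 2: 2+2=4, 2+7=9
a = 7: 7+7=14
Distinct sums: {-12, -6, -4, 0, 1, 2, 4, 7, 9, 14}
|A + A| = 10

|A + A| = 10


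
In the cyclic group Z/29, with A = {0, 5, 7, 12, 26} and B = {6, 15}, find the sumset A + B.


Work in Z/29Z: reduce every sum a + b modulo 29.
Enumerate all 10 pairs:
a = 0: 0+6=6, 0+15=15
a = 5: 5+6=11, 5+15=20
a = 7: 7+6=13, 7+15=22
a = 12: 12+6=18, 12+15=27
a = 26: 26+6=3, 26+15=12
Distinct residues collected: {3, 6, 11, 12, 13, 15, 18, 20, 22, 27}
|A + B| = 10 (out of 29 total residues).

A + B = {3, 6, 11, 12, 13, 15, 18, 20, 22, 27}


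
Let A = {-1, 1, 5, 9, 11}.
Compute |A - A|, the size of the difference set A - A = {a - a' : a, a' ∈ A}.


A - A = {a - a' : a, a' ∈ A}; |A| = 5.
Bounds: 2|A|-1 ≤ |A - A| ≤ |A|² - |A| + 1, i.e. 9 ≤ |A - A| ≤ 21.
Note: 0 ∈ A - A always (from a - a). The set is symmetric: if d ∈ A - A then -d ∈ A - A.
Enumerate nonzero differences d = a - a' with a > a' (then include -d):
Positive differences: {2, 4, 6, 8, 10, 12}
Full difference set: {0} ∪ (positive diffs) ∪ (negative diffs).
|A - A| = 1 + 2·6 = 13 (matches direct enumeration: 13).

|A - A| = 13


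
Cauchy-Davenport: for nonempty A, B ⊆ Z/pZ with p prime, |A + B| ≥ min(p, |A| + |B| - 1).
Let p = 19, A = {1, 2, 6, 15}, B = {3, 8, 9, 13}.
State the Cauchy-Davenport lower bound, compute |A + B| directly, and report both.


Cauchy-Davenport: |A + B| ≥ min(p, |A| + |B| - 1) for A, B nonempty in Z/pZ.
|A| = 4, |B| = 4, p = 19.
CD lower bound = min(19, 4 + 4 - 1) = min(19, 7) = 7.
Compute A + B mod 19 directly:
a = 1: 1+3=4, 1+8=9, 1+9=10, 1+13=14
a = 2: 2+3=5, 2+8=10, 2+9=11, 2+13=15
a = 6: 6+3=9, 6+8=14, 6+9=15, 6+13=0
a = 15: 15+3=18, 15+8=4, 15+9=5, 15+13=9
A + B = {0, 4, 5, 9, 10, 11, 14, 15, 18}, so |A + B| = 9.
Verify: 9 ≥ 7? Yes ✓.

CD lower bound = 7, actual |A + B| = 9.


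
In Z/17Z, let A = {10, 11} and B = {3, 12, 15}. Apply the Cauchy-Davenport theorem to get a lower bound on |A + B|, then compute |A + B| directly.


Cauchy-Davenport: |A + B| ≥ min(p, |A| + |B| - 1) for A, B nonempty in Z/pZ.
|A| = 2, |B| = 3, p = 17.
CD lower bound = min(17, 2 + 3 - 1) = min(17, 4) = 4.
Compute A + B mod 17 directly:
a = 10: 10+3=13, 10+12=5, 10+15=8
a = 11: 11+3=14, 11+12=6, 11+15=9
A + B = {5, 6, 8, 9, 13, 14}, so |A + B| = 6.
Verify: 6 ≥ 4? Yes ✓.

CD lower bound = 4, actual |A + B| = 6.


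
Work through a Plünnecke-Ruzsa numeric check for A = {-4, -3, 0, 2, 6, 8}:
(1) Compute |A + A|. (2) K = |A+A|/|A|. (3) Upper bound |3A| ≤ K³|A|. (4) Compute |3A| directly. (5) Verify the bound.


|A| = 6.
Step 1: Compute A + A by enumerating all 36 pairs.
A + A = {-8, -7, -6, -4, -3, -2, -1, 0, 2, 3, 4, 5, 6, 8, 10, 12, 14, 16}, so |A + A| = 18.
Step 2: Doubling constant K = |A + A|/|A| = 18/6 = 18/6 ≈ 3.0000.
Step 3: Plünnecke-Ruzsa gives |3A| ≤ K³·|A| = (3.0000)³ · 6 ≈ 162.0000.
Step 4: Compute 3A = A + A + A directly by enumerating all triples (a,b,c) ∈ A³; |3A| = 32.
Step 5: Check 32 ≤ 162.0000? Yes ✓.

K = 18/6, Plünnecke-Ruzsa bound K³|A| ≈ 162.0000, |3A| = 32, inequality holds.


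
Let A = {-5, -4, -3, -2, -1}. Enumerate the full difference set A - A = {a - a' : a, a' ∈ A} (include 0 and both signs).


A - A = {a - a' : a, a' ∈ A}.
Compute a - a' for each ordered pair (a, a'):
a = -5: -5--5=0, -5--4=-1, -5--3=-2, -5--2=-3, -5--1=-4
a = -4: -4--5=1, -4--4=0, -4--3=-1, -4--2=-2, -4--1=-3
a = -3: -3--5=2, -3--4=1, -3--3=0, -3--2=-1, -3--1=-2
a = -2: -2--5=3, -2--4=2, -2--3=1, -2--2=0, -2--1=-1
a = -1: -1--5=4, -1--4=3, -1--3=2, -1--2=1, -1--1=0
Collecting distinct values (and noting 0 appears from a-a):
A - A = {-4, -3, -2, -1, 0, 1, 2, 3, 4}
|A - A| = 9

A - A = {-4, -3, -2, -1, 0, 1, 2, 3, 4}


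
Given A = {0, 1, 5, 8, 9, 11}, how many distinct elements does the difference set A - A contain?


A - A = {a - a' : a, a' ∈ A}; |A| = 6.
Bounds: 2|A|-1 ≤ |A - A| ≤ |A|² - |A| + 1, i.e. 11 ≤ |A - A| ≤ 31.
Note: 0 ∈ A - A always (from a - a). The set is symmetric: if d ∈ A - A then -d ∈ A - A.
Enumerate nonzero differences d = a - a' with a > a' (then include -d):
Positive differences: {1, 2, 3, 4, 5, 6, 7, 8, 9, 10, 11}
Full difference set: {0} ∪ (positive diffs) ∪ (negative diffs).
|A - A| = 1 + 2·11 = 23 (matches direct enumeration: 23).

|A - A| = 23


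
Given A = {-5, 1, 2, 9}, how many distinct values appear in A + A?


A + A = {a + a' : a, a' ∈ A}; |A| = 4.
General bounds: 2|A| - 1 ≤ |A + A| ≤ |A|(|A|+1)/2, i.e. 7 ≤ |A + A| ≤ 10.
Lower bound 2|A|-1 is attained iff A is an arithmetic progression.
Enumerate sums a + a' for a ≤ a' (symmetric, so this suffices):
a = -5: -5+-5=-10, -5+1=-4, -5+2=-3, -5+9=4
a = 1: 1+1=2, 1+2=3, 1+9=10
a = 2: 2+2=4, 2+9=11
a = 9: 9+9=18
Distinct sums: {-10, -4, -3, 2, 3, 4, 10, 11, 18}
|A + A| = 9

|A + A| = 9


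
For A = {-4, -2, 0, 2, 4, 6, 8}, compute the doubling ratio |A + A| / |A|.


|A| = 7.
Compute A + A by enumerating all 49 pairs.
A + A = {-8, -6, -4, -2, 0, 2, 4, 6, 8, 10, 12, 14, 16}, so |A + A| = 13.
K = |A + A| / |A| = 13/7 (already in lowest terms) ≈ 1.8571.
Reference: AP of size 7 gives K = 13/7 ≈ 1.8571; a fully generic set of size 7 gives K ≈ 4.0000.

|A| = 7, |A + A| = 13, K = 13/7.


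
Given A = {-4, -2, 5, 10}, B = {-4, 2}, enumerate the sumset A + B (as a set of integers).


A + B = {a + b : a ∈ A, b ∈ B}.
Enumerate all |A|·|B| = 4·2 = 8 pairs (a, b) and collect distinct sums.
a = -4: -4+-4=-8, -4+2=-2
a = -2: -2+-4=-6, -2+2=0
a = 5: 5+-4=1, 5+2=7
a = 10: 10+-4=6, 10+2=12
Collecting distinct sums: A + B = {-8, -6, -2, 0, 1, 6, 7, 12}
|A + B| = 8

A + B = {-8, -6, -2, 0, 1, 6, 7, 12}


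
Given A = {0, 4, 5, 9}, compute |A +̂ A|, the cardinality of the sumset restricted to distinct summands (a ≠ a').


Restricted sumset: A +̂ A = {a + a' : a ∈ A, a' ∈ A, a ≠ a'}.
Equivalently, take A + A and drop any sum 2a that is achievable ONLY as a + a for a ∈ A (i.e. sums representable only with equal summands).
Enumerate pairs (a, a') with a < a' (symmetric, so each unordered pair gives one sum; this covers all a ≠ a'):
  0 + 4 = 4
  0 + 5 = 5
  0 + 9 = 9
  4 + 5 = 9
  4 + 9 = 13
  5 + 9 = 14
Collected distinct sums: {4, 5, 9, 13, 14}
|A +̂ A| = 5
(Reference bound: |A +̂ A| ≥ 2|A| - 3 for |A| ≥ 2, with |A| = 4 giving ≥ 5.)

|A +̂ A| = 5


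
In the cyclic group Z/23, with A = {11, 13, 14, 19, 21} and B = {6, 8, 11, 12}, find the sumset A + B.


Work in Z/23Z: reduce every sum a + b modulo 23.
Enumerate all 20 pairs:
a = 11: 11+6=17, 11+8=19, 11+11=22, 11+12=0
a = 13: 13+6=19, 13+8=21, 13+11=1, 13+12=2
a = 14: 14+6=20, 14+8=22, 14+11=2, 14+12=3
a = 19: 19+6=2, 19+8=4, 19+11=7, 19+12=8
a = 21: 21+6=4, 21+8=6, 21+11=9, 21+12=10
Distinct residues collected: {0, 1, 2, 3, 4, 6, 7, 8, 9, 10, 17, 19, 20, 21, 22}
|A + B| = 15 (out of 23 total residues).

A + B = {0, 1, 2, 3, 4, 6, 7, 8, 9, 10, 17, 19, 20, 21, 22}


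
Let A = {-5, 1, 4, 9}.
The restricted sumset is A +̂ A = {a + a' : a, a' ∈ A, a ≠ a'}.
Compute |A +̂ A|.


Restricted sumset: A +̂ A = {a + a' : a ∈ A, a' ∈ A, a ≠ a'}.
Equivalently, take A + A and drop any sum 2a that is achievable ONLY as a + a for a ∈ A (i.e. sums representable only with equal summands).
Enumerate pairs (a, a') with a < a' (symmetric, so each unordered pair gives one sum; this covers all a ≠ a'):
  -5 + 1 = -4
  -5 + 4 = -1
  -5 + 9 = 4
  1 + 4 = 5
  1 + 9 = 10
  4 + 9 = 13
Collected distinct sums: {-4, -1, 4, 5, 10, 13}
|A +̂ A| = 6
(Reference bound: |A +̂ A| ≥ 2|A| - 3 for |A| ≥ 2, with |A| = 4 giving ≥ 5.)

|A +̂ A| = 6


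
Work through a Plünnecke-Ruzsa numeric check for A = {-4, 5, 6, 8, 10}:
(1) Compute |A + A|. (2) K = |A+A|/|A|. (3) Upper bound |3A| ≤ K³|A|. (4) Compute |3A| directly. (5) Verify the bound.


|A| = 5.
Step 1: Compute A + A by enumerating all 25 pairs.
A + A = {-8, 1, 2, 4, 6, 10, 11, 12, 13, 14, 15, 16, 18, 20}, so |A + A| = 14.
Step 2: Doubling constant K = |A + A|/|A| = 14/5 = 14/5 ≈ 2.8000.
Step 3: Plünnecke-Ruzsa gives |3A| ≤ K³·|A| = (2.8000)³ · 5 ≈ 109.7600.
Step 4: Compute 3A = A + A + A directly by enumerating all triples (a,b,c) ∈ A³; |3A| = 27.
Step 5: Check 27 ≤ 109.7600? Yes ✓.

K = 14/5, Plünnecke-Ruzsa bound K³|A| ≈ 109.7600, |3A| = 27, inequality holds.


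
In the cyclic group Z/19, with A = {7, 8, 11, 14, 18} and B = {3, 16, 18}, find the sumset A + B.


Work in Z/19Z: reduce every sum a + b modulo 19.
Enumerate all 15 pairs:
a = 7: 7+3=10, 7+16=4, 7+18=6
a = 8: 8+3=11, 8+16=5, 8+18=7
a = 11: 11+3=14, 11+16=8, 11+18=10
a = 14: 14+3=17, 14+16=11, 14+18=13
a = 18: 18+3=2, 18+16=15, 18+18=17
Distinct residues collected: {2, 4, 5, 6, 7, 8, 10, 11, 13, 14, 15, 17}
|A + B| = 12 (out of 19 total residues).

A + B = {2, 4, 5, 6, 7, 8, 10, 11, 13, 14, 15, 17}


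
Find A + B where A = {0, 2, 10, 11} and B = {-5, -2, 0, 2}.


A + B = {a + b : a ∈ A, b ∈ B}.
Enumerate all |A|·|B| = 4·4 = 16 pairs (a, b) and collect distinct sums.
a = 0: 0+-5=-5, 0+-2=-2, 0+0=0, 0+2=2
a = 2: 2+-5=-3, 2+-2=0, 2+0=2, 2+2=4
a = 10: 10+-5=5, 10+-2=8, 10+0=10, 10+2=12
a = 11: 11+-5=6, 11+-2=9, 11+0=11, 11+2=13
Collecting distinct sums: A + B = {-5, -3, -2, 0, 2, 4, 5, 6, 8, 9, 10, 11, 12, 13}
|A + B| = 14

A + B = {-5, -3, -2, 0, 2, 4, 5, 6, 8, 9, 10, 11, 12, 13}


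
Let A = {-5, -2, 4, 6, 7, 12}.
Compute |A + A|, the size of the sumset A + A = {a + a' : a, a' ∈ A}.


A + A = {a + a' : a, a' ∈ A}; |A| = 6.
General bounds: 2|A| - 1 ≤ |A + A| ≤ |A|(|A|+1)/2, i.e. 11 ≤ |A + A| ≤ 21.
Lower bound 2|A|-1 is attained iff A is an arithmetic progression.
Enumerate sums a + a' for a ≤ a' (symmetric, so this suffices):
a = -5: -5+-5=-10, -5+-2=-7, -5+4=-1, -5+6=1, -5+7=2, -5+12=7
a = -2: -2+-2=-4, -2+4=2, -2+6=4, -2+7=5, -2+12=10
a = 4: 4+4=8, 4+6=10, 4+7=11, 4+12=16
a = 6: 6+6=12, 6+7=13, 6+12=18
a = 7: 7+7=14, 7+12=19
a = 12: 12+12=24
Distinct sums: {-10, -7, -4, -1, 1, 2, 4, 5, 7, 8, 10, 11, 12, 13, 14, 16, 18, 19, 24}
|A + A| = 19

|A + A| = 19


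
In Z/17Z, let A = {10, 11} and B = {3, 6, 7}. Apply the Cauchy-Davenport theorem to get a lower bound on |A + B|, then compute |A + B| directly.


Cauchy-Davenport: |A + B| ≥ min(p, |A| + |B| - 1) for A, B nonempty in Z/pZ.
|A| = 2, |B| = 3, p = 17.
CD lower bound = min(17, 2 + 3 - 1) = min(17, 4) = 4.
Compute A + B mod 17 directly:
a = 10: 10+3=13, 10+6=16, 10+7=0
a = 11: 11+3=14, 11+6=0, 11+7=1
A + B = {0, 1, 13, 14, 16}, so |A + B| = 5.
Verify: 5 ≥ 4? Yes ✓.

CD lower bound = 4, actual |A + B| = 5.


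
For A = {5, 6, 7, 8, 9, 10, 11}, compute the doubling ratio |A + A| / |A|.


|A| = 7.
Compute A + A by enumerating all 49 pairs.
A + A = {10, 11, 12, 13, 14, 15, 16, 17, 18, 19, 20, 21, 22}, so |A + A| = 13.
K = |A + A| / |A| = 13/7 (already in lowest terms) ≈ 1.8571.
Reference: AP of size 7 gives K = 13/7 ≈ 1.8571; a fully generic set of size 7 gives K ≈ 4.0000.

|A| = 7, |A + A| = 13, K = 13/7.


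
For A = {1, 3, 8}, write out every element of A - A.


A - A = {a - a' : a, a' ∈ A}.
Compute a - a' for each ordered pair (a, a'):
a = 1: 1-1=0, 1-3=-2, 1-8=-7
a = 3: 3-1=2, 3-3=0, 3-8=-5
a = 8: 8-1=7, 8-3=5, 8-8=0
Collecting distinct values (and noting 0 appears from a-a):
A - A = {-7, -5, -2, 0, 2, 5, 7}
|A - A| = 7

A - A = {-7, -5, -2, 0, 2, 5, 7}


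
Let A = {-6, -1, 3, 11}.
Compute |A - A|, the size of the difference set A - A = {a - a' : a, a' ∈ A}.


A - A = {a - a' : a, a' ∈ A}; |A| = 4.
Bounds: 2|A|-1 ≤ |A - A| ≤ |A|² - |A| + 1, i.e. 7 ≤ |A - A| ≤ 13.
Note: 0 ∈ A - A always (from a - a). The set is symmetric: if d ∈ A - A then -d ∈ A - A.
Enumerate nonzero differences d = a - a' with a > a' (then include -d):
Positive differences: {4, 5, 8, 9, 12, 17}
Full difference set: {0} ∪ (positive diffs) ∪ (negative diffs).
|A - A| = 1 + 2·6 = 13 (matches direct enumeration: 13).

|A - A| = 13


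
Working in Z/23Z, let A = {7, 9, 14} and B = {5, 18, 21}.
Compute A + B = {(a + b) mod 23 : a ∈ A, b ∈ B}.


Work in Z/23Z: reduce every sum a + b modulo 23.
Enumerate all 9 pairs:
a = 7: 7+5=12, 7+18=2, 7+21=5
a = 9: 9+5=14, 9+18=4, 9+21=7
a = 14: 14+5=19, 14+18=9, 14+21=12
Distinct residues collected: {2, 4, 5, 7, 9, 12, 14, 19}
|A + B| = 8 (out of 23 total residues).

A + B = {2, 4, 5, 7, 9, 12, 14, 19}


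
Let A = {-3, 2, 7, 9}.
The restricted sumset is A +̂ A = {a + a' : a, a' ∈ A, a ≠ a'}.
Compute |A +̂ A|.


Restricted sumset: A +̂ A = {a + a' : a ∈ A, a' ∈ A, a ≠ a'}.
Equivalently, take A + A and drop any sum 2a that is achievable ONLY as a + a for a ∈ A (i.e. sums representable only with equal summands).
Enumerate pairs (a, a') with a < a' (symmetric, so each unordered pair gives one sum; this covers all a ≠ a'):
  -3 + 2 = -1
  -3 + 7 = 4
  -3 + 9 = 6
  2 + 7 = 9
  2 + 9 = 11
  7 + 9 = 16
Collected distinct sums: {-1, 4, 6, 9, 11, 16}
|A +̂ A| = 6
(Reference bound: |A +̂ A| ≥ 2|A| - 3 for |A| ≥ 2, with |A| = 4 giving ≥ 5.)

|A +̂ A| = 6


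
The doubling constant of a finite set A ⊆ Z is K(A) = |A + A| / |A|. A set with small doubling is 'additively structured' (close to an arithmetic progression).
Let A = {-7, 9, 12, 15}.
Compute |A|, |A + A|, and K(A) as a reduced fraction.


|A| = 4.
Compute A + A by enumerating all 16 pairs.
A + A = {-14, 2, 5, 8, 18, 21, 24, 27, 30}, so |A + A| = 9.
K = |A + A| / |A| = 9/4 (already in lowest terms) ≈ 2.2500.
Reference: AP of size 4 gives K = 7/4 ≈ 1.7500; a fully generic set of size 4 gives K ≈ 2.5000.

|A| = 4, |A + A| = 9, K = 9/4.


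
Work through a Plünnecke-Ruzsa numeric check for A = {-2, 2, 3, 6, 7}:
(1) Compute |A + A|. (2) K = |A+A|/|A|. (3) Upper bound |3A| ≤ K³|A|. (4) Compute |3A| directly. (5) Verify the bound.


|A| = 5.
Step 1: Compute A + A by enumerating all 25 pairs.
A + A = {-4, 0, 1, 4, 5, 6, 8, 9, 10, 12, 13, 14}, so |A + A| = 12.
Step 2: Doubling constant K = |A + A|/|A| = 12/5 = 12/5 ≈ 2.4000.
Step 3: Plünnecke-Ruzsa gives |3A| ≤ K³·|A| = (2.4000)³ · 5 ≈ 69.1200.
Step 4: Compute 3A = A + A + A directly by enumerating all triples (a,b,c) ∈ A³; |3A| = 22.
Step 5: Check 22 ≤ 69.1200? Yes ✓.

K = 12/5, Plünnecke-Ruzsa bound K³|A| ≈ 69.1200, |3A| = 22, inequality holds.


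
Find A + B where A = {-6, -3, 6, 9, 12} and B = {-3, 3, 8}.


A + B = {a + b : a ∈ A, b ∈ B}.
Enumerate all |A|·|B| = 5·3 = 15 pairs (a, b) and collect distinct sums.
a = -6: -6+-3=-9, -6+3=-3, -6+8=2
a = -3: -3+-3=-6, -3+3=0, -3+8=5
a = 6: 6+-3=3, 6+3=9, 6+8=14
a = 9: 9+-3=6, 9+3=12, 9+8=17
a = 12: 12+-3=9, 12+3=15, 12+8=20
Collecting distinct sums: A + B = {-9, -6, -3, 0, 2, 3, 5, 6, 9, 12, 14, 15, 17, 20}
|A + B| = 14

A + B = {-9, -6, -3, 0, 2, 3, 5, 6, 9, 12, 14, 15, 17, 20}


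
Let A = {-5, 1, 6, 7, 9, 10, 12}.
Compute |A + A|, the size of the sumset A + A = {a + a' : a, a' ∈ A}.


A + A = {a + a' : a, a' ∈ A}; |A| = 7.
General bounds: 2|A| - 1 ≤ |A + A| ≤ |A|(|A|+1)/2, i.e. 13 ≤ |A + A| ≤ 28.
Lower bound 2|A|-1 is attained iff A is an arithmetic progression.
Enumerate sums a + a' for a ≤ a' (symmetric, so this suffices):
a = -5: -5+-5=-10, -5+1=-4, -5+6=1, -5+7=2, -5+9=4, -5+10=5, -5+12=7
a = 1: 1+1=2, 1+6=7, 1+7=8, 1+9=10, 1+10=11, 1+12=13
a = 6: 6+6=12, 6+7=13, 6+9=15, 6+10=16, 6+12=18
a = 7: 7+7=14, 7+9=16, 7+10=17, 7+12=19
a = 9: 9+9=18, 9+10=19, 9+12=21
a = 10: 10+10=20, 10+12=22
a = 12: 12+12=24
Distinct sums: {-10, -4, 1, 2, 4, 5, 7, 8, 10, 11, 12, 13, 14, 15, 16, 17, 18, 19, 20, 21, 22, 24}
|A + A| = 22

|A + A| = 22


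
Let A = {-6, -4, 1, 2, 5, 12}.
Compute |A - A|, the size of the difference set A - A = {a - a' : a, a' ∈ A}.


A - A = {a - a' : a, a' ∈ A}; |A| = 6.
Bounds: 2|A|-1 ≤ |A - A| ≤ |A|² - |A| + 1, i.e. 11 ≤ |A - A| ≤ 31.
Note: 0 ∈ A - A always (from a - a). The set is symmetric: if d ∈ A - A then -d ∈ A - A.
Enumerate nonzero differences d = a - a' with a > a' (then include -d):
Positive differences: {1, 2, 3, 4, 5, 6, 7, 8, 9, 10, 11, 16, 18}
Full difference set: {0} ∪ (positive diffs) ∪ (negative diffs).
|A - A| = 1 + 2·13 = 27 (matches direct enumeration: 27).

|A - A| = 27


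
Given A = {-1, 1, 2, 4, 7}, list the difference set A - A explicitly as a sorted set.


A - A = {a - a' : a, a' ∈ A}.
Compute a - a' for each ordered pair (a, a'):
a = -1: -1--1=0, -1-1=-2, -1-2=-3, -1-4=-5, -1-7=-8
a = 1: 1--1=2, 1-1=0, 1-2=-1, 1-4=-3, 1-7=-6
a = 2: 2--1=3, 2-1=1, 2-2=0, 2-4=-2, 2-7=-5
a = 4: 4--1=5, 4-1=3, 4-2=2, 4-4=0, 4-7=-3
a = 7: 7--1=8, 7-1=6, 7-2=5, 7-4=3, 7-7=0
Collecting distinct values (and noting 0 appears from a-a):
A - A = {-8, -6, -5, -3, -2, -1, 0, 1, 2, 3, 5, 6, 8}
|A - A| = 13

A - A = {-8, -6, -5, -3, -2, -1, 0, 1, 2, 3, 5, 6, 8}


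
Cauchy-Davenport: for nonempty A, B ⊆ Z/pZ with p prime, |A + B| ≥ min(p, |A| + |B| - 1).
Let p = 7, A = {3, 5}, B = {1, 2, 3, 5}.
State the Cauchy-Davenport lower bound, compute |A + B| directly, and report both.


Cauchy-Davenport: |A + B| ≥ min(p, |A| + |B| - 1) for A, B nonempty in Z/pZ.
|A| = 2, |B| = 4, p = 7.
CD lower bound = min(7, 2 + 4 - 1) = min(7, 5) = 5.
Compute A + B mod 7 directly:
a = 3: 3+1=4, 3+2=5, 3+3=6, 3+5=1
a = 5: 5+1=6, 5+2=0, 5+3=1, 5+5=3
A + B = {0, 1, 3, 4, 5, 6}, so |A + B| = 6.
Verify: 6 ≥ 5? Yes ✓.

CD lower bound = 5, actual |A + B| = 6.


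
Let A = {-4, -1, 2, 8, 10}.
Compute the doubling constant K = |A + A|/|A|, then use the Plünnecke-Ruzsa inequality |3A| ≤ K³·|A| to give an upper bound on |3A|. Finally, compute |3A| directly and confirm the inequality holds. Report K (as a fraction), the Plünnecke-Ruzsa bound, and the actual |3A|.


|A| = 5.
Step 1: Compute A + A by enumerating all 25 pairs.
A + A = {-8, -5, -2, 1, 4, 6, 7, 9, 10, 12, 16, 18, 20}, so |A + A| = 13.
Step 2: Doubling constant K = |A + A|/|A| = 13/5 = 13/5 ≈ 2.6000.
Step 3: Plünnecke-Ruzsa gives |3A| ≤ K³·|A| = (2.6000)³ · 5 ≈ 87.8800.
Step 4: Compute 3A = A + A + A directly by enumerating all triples (a,b,c) ∈ A³; |3A| = 25.
Step 5: Check 25 ≤ 87.8800? Yes ✓.

K = 13/5, Plünnecke-Ruzsa bound K³|A| ≈ 87.8800, |3A| = 25, inequality holds.


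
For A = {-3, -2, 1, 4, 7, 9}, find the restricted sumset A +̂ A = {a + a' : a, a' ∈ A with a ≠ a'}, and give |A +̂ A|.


Restricted sumset: A +̂ A = {a + a' : a ∈ A, a' ∈ A, a ≠ a'}.
Equivalently, take A + A and drop any sum 2a that is achievable ONLY as a + a for a ∈ A (i.e. sums representable only with equal summands).
Enumerate pairs (a, a') with a < a' (symmetric, so each unordered pair gives one sum; this covers all a ≠ a'):
  -3 + -2 = -5
  -3 + 1 = -2
  -3 + 4 = 1
  -3 + 7 = 4
  -3 + 9 = 6
  -2 + 1 = -1
  -2 + 4 = 2
  -2 + 7 = 5
  -2 + 9 = 7
  1 + 4 = 5
  1 + 7 = 8
  1 + 9 = 10
  4 + 7 = 11
  4 + 9 = 13
  7 + 9 = 16
Collected distinct sums: {-5, -2, -1, 1, 2, 4, 5, 6, 7, 8, 10, 11, 13, 16}
|A +̂ A| = 14
(Reference bound: |A +̂ A| ≥ 2|A| - 3 for |A| ≥ 2, with |A| = 6 giving ≥ 9.)

|A +̂ A| = 14


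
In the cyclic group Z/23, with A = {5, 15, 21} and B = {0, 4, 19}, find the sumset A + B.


Work in Z/23Z: reduce every sum a + b modulo 23.
Enumerate all 9 pairs:
a = 5: 5+0=5, 5+4=9, 5+19=1
a = 15: 15+0=15, 15+4=19, 15+19=11
a = 21: 21+0=21, 21+4=2, 21+19=17
Distinct residues collected: {1, 2, 5, 9, 11, 15, 17, 19, 21}
|A + B| = 9 (out of 23 total residues).

A + B = {1, 2, 5, 9, 11, 15, 17, 19, 21}


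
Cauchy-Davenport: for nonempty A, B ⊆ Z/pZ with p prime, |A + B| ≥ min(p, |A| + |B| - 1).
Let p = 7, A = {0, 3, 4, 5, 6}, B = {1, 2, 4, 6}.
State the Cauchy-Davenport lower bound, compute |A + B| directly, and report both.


Cauchy-Davenport: |A + B| ≥ min(p, |A| + |B| - 1) for A, B nonempty in Z/pZ.
|A| = 5, |B| = 4, p = 7.
CD lower bound = min(7, 5 + 4 - 1) = min(7, 8) = 7.
Compute A + B mod 7 directly:
a = 0: 0+1=1, 0+2=2, 0+4=4, 0+6=6
a = 3: 3+1=4, 3+2=5, 3+4=0, 3+6=2
a = 4: 4+1=5, 4+2=6, 4+4=1, 4+6=3
a = 5: 5+1=6, 5+2=0, 5+4=2, 5+6=4
a = 6: 6+1=0, 6+2=1, 6+4=3, 6+6=5
A + B = {0, 1, 2, 3, 4, 5, 6}, so |A + B| = 7.
Verify: 7 ≥ 7? Yes ✓.

CD lower bound = 7, actual |A + B| = 7.


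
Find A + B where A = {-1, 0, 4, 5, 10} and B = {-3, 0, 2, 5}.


A + B = {a + b : a ∈ A, b ∈ B}.
Enumerate all |A|·|B| = 5·4 = 20 pairs (a, b) and collect distinct sums.
a = -1: -1+-3=-4, -1+0=-1, -1+2=1, -1+5=4
a = 0: 0+-3=-3, 0+0=0, 0+2=2, 0+5=5
a = 4: 4+-3=1, 4+0=4, 4+2=6, 4+5=9
a = 5: 5+-3=2, 5+0=5, 5+2=7, 5+5=10
a = 10: 10+-3=7, 10+0=10, 10+2=12, 10+5=15
Collecting distinct sums: A + B = {-4, -3, -1, 0, 1, 2, 4, 5, 6, 7, 9, 10, 12, 15}
|A + B| = 14

A + B = {-4, -3, -1, 0, 1, 2, 4, 5, 6, 7, 9, 10, 12, 15}


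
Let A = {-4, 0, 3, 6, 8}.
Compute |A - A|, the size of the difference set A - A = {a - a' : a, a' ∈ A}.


A - A = {a - a' : a, a' ∈ A}; |A| = 5.
Bounds: 2|A|-1 ≤ |A - A| ≤ |A|² - |A| + 1, i.e. 9 ≤ |A - A| ≤ 21.
Note: 0 ∈ A - A always (from a - a). The set is symmetric: if d ∈ A - A then -d ∈ A - A.
Enumerate nonzero differences d = a - a' with a > a' (then include -d):
Positive differences: {2, 3, 4, 5, 6, 7, 8, 10, 12}
Full difference set: {0} ∪ (positive diffs) ∪ (negative diffs).
|A - A| = 1 + 2·9 = 19 (matches direct enumeration: 19).

|A - A| = 19


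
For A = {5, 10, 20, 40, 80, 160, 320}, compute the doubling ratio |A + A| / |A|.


|A| = 7.
Compute A + A by enumerating all 49 pairs.
A + A = {10, 15, 20, 25, 30, 40, 45, 50, 60, 80, 85, 90, 100, 120, 160, 165, 170, 180, 200, 240, 320, 325, 330, 340, 360, 400, 480, 640}, so |A + A| = 28.
K = |A + A| / |A| = 28/7 = 4/1 ≈ 4.0000.
Reference: AP of size 7 gives K = 13/7 ≈ 1.8571; a fully generic set of size 7 gives K ≈ 4.0000.

|A| = 7, |A + A| = 28, K = 28/7 = 4/1.


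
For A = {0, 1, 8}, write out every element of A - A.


A - A = {a - a' : a, a' ∈ A}.
Compute a - a' for each ordered pair (a, a'):
a = 0: 0-0=0, 0-1=-1, 0-8=-8
a = 1: 1-0=1, 1-1=0, 1-8=-7
a = 8: 8-0=8, 8-1=7, 8-8=0
Collecting distinct values (and noting 0 appears from a-a):
A - A = {-8, -7, -1, 0, 1, 7, 8}
|A - A| = 7

A - A = {-8, -7, -1, 0, 1, 7, 8}


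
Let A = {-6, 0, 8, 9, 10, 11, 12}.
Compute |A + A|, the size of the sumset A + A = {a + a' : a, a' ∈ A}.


A + A = {a + a' : a, a' ∈ A}; |A| = 7.
General bounds: 2|A| - 1 ≤ |A + A| ≤ |A|(|A|+1)/2, i.e. 13 ≤ |A + A| ≤ 28.
Lower bound 2|A|-1 is attained iff A is an arithmetic progression.
Enumerate sums a + a' for a ≤ a' (symmetric, so this suffices):
a = -6: -6+-6=-12, -6+0=-6, -6+8=2, -6+9=3, -6+10=4, -6+11=5, -6+12=6
a = 0: 0+0=0, 0+8=8, 0+9=9, 0+10=10, 0+11=11, 0+12=12
a = 8: 8+8=16, 8+9=17, 8+10=18, 8+11=19, 8+12=20
a = 9: 9+9=18, 9+10=19, 9+11=20, 9+12=21
a = 10: 10+10=20, 10+11=21, 10+12=22
a = 11: 11+11=22, 11+12=23
a = 12: 12+12=24
Distinct sums: {-12, -6, 0, 2, 3, 4, 5, 6, 8, 9, 10, 11, 12, 16, 17, 18, 19, 20, 21, 22, 23, 24}
|A + A| = 22

|A + A| = 22


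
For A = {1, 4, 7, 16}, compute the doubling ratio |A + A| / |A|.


|A| = 4.
Compute A + A by enumerating all 16 pairs.
A + A = {2, 5, 8, 11, 14, 17, 20, 23, 32}, so |A + A| = 9.
K = |A + A| / |A| = 9/4 (already in lowest terms) ≈ 2.2500.
Reference: AP of size 4 gives K = 7/4 ≈ 1.7500; a fully generic set of size 4 gives K ≈ 2.5000.

|A| = 4, |A + A| = 9, K = 9/4.


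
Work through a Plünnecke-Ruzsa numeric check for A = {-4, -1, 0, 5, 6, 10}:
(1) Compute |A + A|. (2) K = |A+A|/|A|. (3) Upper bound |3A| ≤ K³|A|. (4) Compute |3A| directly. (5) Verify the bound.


|A| = 6.
Step 1: Compute A + A by enumerating all 36 pairs.
A + A = {-8, -5, -4, -2, -1, 0, 1, 2, 4, 5, 6, 9, 10, 11, 12, 15, 16, 20}, so |A + A| = 18.
Step 2: Doubling constant K = |A + A|/|A| = 18/6 = 18/6 ≈ 3.0000.
Step 3: Plünnecke-Ruzsa gives |3A| ≤ K³·|A| = (3.0000)³ · 6 ≈ 162.0000.
Step 4: Compute 3A = A + A + A directly by enumerating all triples (a,b,c) ∈ A³; |3A| = 34.
Step 5: Check 34 ≤ 162.0000? Yes ✓.

K = 18/6, Plünnecke-Ruzsa bound K³|A| ≈ 162.0000, |3A| = 34, inequality holds.


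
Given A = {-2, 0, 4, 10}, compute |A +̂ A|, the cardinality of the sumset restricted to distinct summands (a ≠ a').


Restricted sumset: A +̂ A = {a + a' : a ∈ A, a' ∈ A, a ≠ a'}.
Equivalently, take A + A and drop any sum 2a that is achievable ONLY as a + a for a ∈ A (i.e. sums representable only with equal summands).
Enumerate pairs (a, a') with a < a' (symmetric, so each unordered pair gives one sum; this covers all a ≠ a'):
  -2 + 0 = -2
  -2 + 4 = 2
  -2 + 10 = 8
  0 + 4 = 4
  0 + 10 = 10
  4 + 10 = 14
Collected distinct sums: {-2, 2, 4, 8, 10, 14}
|A +̂ A| = 6
(Reference bound: |A +̂ A| ≥ 2|A| - 3 for |A| ≥ 2, with |A| = 4 giving ≥ 5.)

|A +̂ A| = 6


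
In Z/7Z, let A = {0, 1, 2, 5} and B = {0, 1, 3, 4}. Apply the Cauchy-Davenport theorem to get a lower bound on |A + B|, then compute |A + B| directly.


Cauchy-Davenport: |A + B| ≥ min(p, |A| + |B| - 1) for A, B nonempty in Z/pZ.
|A| = 4, |B| = 4, p = 7.
CD lower bound = min(7, 4 + 4 - 1) = min(7, 7) = 7.
Compute A + B mod 7 directly:
a = 0: 0+0=0, 0+1=1, 0+3=3, 0+4=4
a = 1: 1+0=1, 1+1=2, 1+3=4, 1+4=5
a = 2: 2+0=2, 2+1=3, 2+3=5, 2+4=6
a = 5: 5+0=5, 5+1=6, 5+3=1, 5+4=2
A + B = {0, 1, 2, 3, 4, 5, 6}, so |A + B| = 7.
Verify: 7 ≥ 7? Yes ✓.

CD lower bound = 7, actual |A + B| = 7.


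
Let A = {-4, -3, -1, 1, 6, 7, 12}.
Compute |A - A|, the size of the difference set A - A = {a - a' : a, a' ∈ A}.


A - A = {a - a' : a, a' ∈ A}; |A| = 7.
Bounds: 2|A|-1 ≤ |A - A| ≤ |A|² - |A| + 1, i.e. 13 ≤ |A - A| ≤ 43.
Note: 0 ∈ A - A always (from a - a). The set is symmetric: if d ∈ A - A then -d ∈ A - A.
Enumerate nonzero differences d = a - a' with a > a' (then include -d):
Positive differences: {1, 2, 3, 4, 5, 6, 7, 8, 9, 10, 11, 13, 15, 16}
Full difference set: {0} ∪ (positive diffs) ∪ (negative diffs).
|A - A| = 1 + 2·14 = 29 (matches direct enumeration: 29).

|A - A| = 29


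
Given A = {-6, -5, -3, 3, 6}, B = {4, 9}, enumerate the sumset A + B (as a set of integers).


A + B = {a + b : a ∈ A, b ∈ B}.
Enumerate all |A|·|B| = 5·2 = 10 pairs (a, b) and collect distinct sums.
a = -6: -6+4=-2, -6+9=3
a = -5: -5+4=-1, -5+9=4
a = -3: -3+4=1, -3+9=6
a = 3: 3+4=7, 3+9=12
a = 6: 6+4=10, 6+9=15
Collecting distinct sums: A + B = {-2, -1, 1, 3, 4, 6, 7, 10, 12, 15}
|A + B| = 10

A + B = {-2, -1, 1, 3, 4, 6, 7, 10, 12, 15}


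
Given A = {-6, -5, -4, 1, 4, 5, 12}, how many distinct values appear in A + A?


A + A = {a + a' : a, a' ∈ A}; |A| = 7.
General bounds: 2|A| - 1 ≤ |A + A| ≤ |A|(|A|+1)/2, i.e. 13 ≤ |A + A| ≤ 28.
Lower bound 2|A|-1 is attained iff A is an arithmetic progression.
Enumerate sums a + a' for a ≤ a' (symmetric, so this suffices):
a = -6: -6+-6=-12, -6+-5=-11, -6+-4=-10, -6+1=-5, -6+4=-2, -6+5=-1, -6+12=6
a = -5: -5+-5=-10, -5+-4=-9, -5+1=-4, -5+4=-1, -5+5=0, -5+12=7
a = -4: -4+-4=-8, -4+1=-3, -4+4=0, -4+5=1, -4+12=8
a = 1: 1+1=2, 1+4=5, 1+5=6, 1+12=13
a = 4: 4+4=8, 4+5=9, 4+12=16
a = 5: 5+5=10, 5+12=17
a = 12: 12+12=24
Distinct sums: {-12, -11, -10, -9, -8, -5, -4, -3, -2, -1, 0, 1, 2, 5, 6, 7, 8, 9, 10, 13, 16, 17, 24}
|A + A| = 23

|A + A| = 23


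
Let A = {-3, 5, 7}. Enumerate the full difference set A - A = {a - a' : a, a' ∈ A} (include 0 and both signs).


A - A = {a - a' : a, a' ∈ A}.
Compute a - a' for each ordered pair (a, a'):
a = -3: -3--3=0, -3-5=-8, -3-7=-10
a = 5: 5--3=8, 5-5=0, 5-7=-2
a = 7: 7--3=10, 7-5=2, 7-7=0
Collecting distinct values (and noting 0 appears from a-a):
A - A = {-10, -8, -2, 0, 2, 8, 10}
|A - A| = 7

A - A = {-10, -8, -2, 0, 2, 8, 10}


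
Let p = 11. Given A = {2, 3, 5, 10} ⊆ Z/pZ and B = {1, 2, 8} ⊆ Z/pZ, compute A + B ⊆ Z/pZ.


Work in Z/11Z: reduce every sum a + b modulo 11.
Enumerate all 12 pairs:
a = 2: 2+1=3, 2+2=4, 2+8=10
a = 3: 3+1=4, 3+2=5, 3+8=0
a = 5: 5+1=6, 5+2=7, 5+8=2
a = 10: 10+1=0, 10+2=1, 10+8=7
Distinct residues collected: {0, 1, 2, 3, 4, 5, 6, 7, 10}
|A + B| = 9 (out of 11 total residues).

A + B = {0, 1, 2, 3, 4, 5, 6, 7, 10}


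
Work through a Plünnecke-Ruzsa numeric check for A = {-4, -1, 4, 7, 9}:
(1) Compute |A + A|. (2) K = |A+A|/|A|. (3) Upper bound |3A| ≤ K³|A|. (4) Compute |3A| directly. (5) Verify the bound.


|A| = 5.
Step 1: Compute A + A by enumerating all 25 pairs.
A + A = {-8, -5, -2, 0, 3, 5, 6, 8, 11, 13, 14, 16, 18}, so |A + A| = 13.
Step 2: Doubling constant K = |A + A|/|A| = 13/5 = 13/5 ≈ 2.6000.
Step 3: Plünnecke-Ruzsa gives |3A| ≤ K³·|A| = (2.6000)³ · 5 ≈ 87.8800.
Step 4: Compute 3A = A + A + A directly by enumerating all triples (a,b,c) ∈ A³; |3A| = 25.
Step 5: Check 25 ≤ 87.8800? Yes ✓.

K = 13/5, Plünnecke-Ruzsa bound K³|A| ≈ 87.8800, |3A| = 25, inequality holds.


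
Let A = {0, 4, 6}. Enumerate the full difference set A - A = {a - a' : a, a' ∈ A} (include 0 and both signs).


A - A = {a - a' : a, a' ∈ A}.
Compute a - a' for each ordered pair (a, a'):
a = 0: 0-0=0, 0-4=-4, 0-6=-6
a = 4: 4-0=4, 4-4=0, 4-6=-2
a = 6: 6-0=6, 6-4=2, 6-6=0
Collecting distinct values (and noting 0 appears from a-a):
A - A = {-6, -4, -2, 0, 2, 4, 6}
|A - A| = 7

A - A = {-6, -4, -2, 0, 2, 4, 6}
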